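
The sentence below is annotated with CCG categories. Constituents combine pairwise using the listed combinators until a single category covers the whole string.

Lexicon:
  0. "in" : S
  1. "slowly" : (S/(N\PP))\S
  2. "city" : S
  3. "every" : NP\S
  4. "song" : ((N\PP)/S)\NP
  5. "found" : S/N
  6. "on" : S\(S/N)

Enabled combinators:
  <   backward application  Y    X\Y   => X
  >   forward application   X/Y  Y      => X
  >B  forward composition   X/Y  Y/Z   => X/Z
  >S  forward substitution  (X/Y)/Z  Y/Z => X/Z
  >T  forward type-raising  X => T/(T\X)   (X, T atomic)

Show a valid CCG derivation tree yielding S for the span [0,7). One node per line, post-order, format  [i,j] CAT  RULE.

[0,1] S  lex  "in"
[1,2] (S/(N\PP))\S  lex  "slowly"
[0,2] S/(N\PP)  <  k=1
[2,3] S  lex  "city"
[3,4] NP\S  lex  "every"
[2,4] NP  <  k=3
[4,5] ((N\PP)/S)\NP  lex  "song"
[2,5] (N\PP)/S  <  k=4
[5,6] S/N  lex  "found"
[6,7] S\(S/N)  lex  "on"
[5,7] S  <  k=6
[2,7] N\PP  >  k=5
[0,7] S  >  k=2

[0,7] S   >
  [0,2] S/(N\PP)   <
    [0,1] "in" : S
    [1,2] "slowly" : (S/(N\PP))\S
  [2,7] N\PP   >
    [2,5] (N\PP)/S   <
      [2,4] NP   <
        [2,3] "city" : S
        [3,4] "every" : NP\S
      [4,5] "song" : ((N\PP)/S)\NP
    [5,7] S   <
      [5,6] "found" : S/N
      [6,7] "on" : S\(S/N)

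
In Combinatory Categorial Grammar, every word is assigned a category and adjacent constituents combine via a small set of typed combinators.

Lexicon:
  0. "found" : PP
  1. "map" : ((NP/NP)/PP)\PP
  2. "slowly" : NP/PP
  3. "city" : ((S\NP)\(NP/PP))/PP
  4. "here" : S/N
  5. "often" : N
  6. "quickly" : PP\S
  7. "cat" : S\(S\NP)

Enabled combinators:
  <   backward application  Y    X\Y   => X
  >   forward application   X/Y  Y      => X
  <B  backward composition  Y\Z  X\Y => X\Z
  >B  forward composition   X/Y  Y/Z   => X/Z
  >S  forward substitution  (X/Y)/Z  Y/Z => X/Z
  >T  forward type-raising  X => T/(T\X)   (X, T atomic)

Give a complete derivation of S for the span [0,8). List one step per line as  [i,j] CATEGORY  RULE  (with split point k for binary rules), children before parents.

[0,1] PP  lex  "found"
[1,2] ((NP/NP)/PP)\PP  lex  "map"
[0,2] (NP/NP)/PP  <  k=1
[2,3] NP/PP  lex  "slowly"
[0,3] NP/PP  >S  k=2
[3,4] ((S\NP)\(NP/PP))/PP  lex  "city"
[4,5] S/N  lex  "here"
[5,6] N  lex  "often"
[4,6] S  >  k=5
[6,7] PP\S  lex  "quickly"
[4,7] PP  <  k=6
[3,7] (S\NP)\(NP/PP)  >  k=4
[0,7] S\NP  <  k=3
[7,8] S\(S\NP)  lex  "cat"
[0,8] S  <  k=7

[0,8] S   <
  [0,7] S\NP   <
    [0,3] NP/PP   >S
      [0,2] (NP/NP)/PP   <
        [0,1] "found" : PP
        [1,2] "map" : ((NP/NP)/PP)\PP
      [2,3] "slowly" : NP/PP
    [3,7] (S\NP)\(NP/PP)   >
      [3,4] "city" : ((S\NP)\(NP/PP))/PP
      [4,7] PP   <
        [4,6] S   >
          [4,5] "here" : S/N
          [5,6] "often" : N
        [6,7] "quickly" : PP\S
  [7,8] "cat" : S\(S\NP)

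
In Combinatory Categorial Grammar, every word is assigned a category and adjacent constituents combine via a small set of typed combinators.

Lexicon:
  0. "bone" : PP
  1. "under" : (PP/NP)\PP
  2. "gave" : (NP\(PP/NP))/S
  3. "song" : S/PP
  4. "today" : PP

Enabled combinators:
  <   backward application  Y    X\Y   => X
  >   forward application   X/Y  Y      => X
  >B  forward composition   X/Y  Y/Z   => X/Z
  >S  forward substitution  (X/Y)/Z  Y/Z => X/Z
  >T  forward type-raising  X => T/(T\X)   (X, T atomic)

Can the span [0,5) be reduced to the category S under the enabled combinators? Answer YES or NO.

NO

PP (PP/NP)\PP (NP\(PP/NP))/S S/PP PP
CKY chart[0,5] = {N/(N\NP), NP, NP/(NP\NP), PP/(PP\NP), S/(S\NP)}; S ∉ chart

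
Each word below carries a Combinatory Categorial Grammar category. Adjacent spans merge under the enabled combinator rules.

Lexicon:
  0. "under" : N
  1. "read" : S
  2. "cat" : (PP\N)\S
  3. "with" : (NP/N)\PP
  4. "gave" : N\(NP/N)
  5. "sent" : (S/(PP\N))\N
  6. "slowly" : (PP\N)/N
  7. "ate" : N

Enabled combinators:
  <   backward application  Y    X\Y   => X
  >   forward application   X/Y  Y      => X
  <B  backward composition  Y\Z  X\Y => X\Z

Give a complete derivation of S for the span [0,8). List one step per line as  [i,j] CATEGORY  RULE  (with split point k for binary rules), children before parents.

[0,8] S   >
  [0,6] S/(PP\N)   <
    [0,5] N   <
      [0,3] PP   <
        [0,1] "under" : N
        [1,3] PP\N   <
          [1,2] "read" : S
          [2,3] "cat" : (PP\N)\S
      [3,5] N\PP   <B
        [3,4] "with" : (NP/N)\PP
        [4,5] "gave" : N\(NP/N)
    [5,6] "sent" : (S/(PP\N))\N
  [6,8] PP\N   >
    [6,7] "slowly" : (PP\N)/N
    [7,8] "ate" : N

[0,1] N  lex  "under"
[1,2] S  lex  "read"
[2,3] (PP\N)\S  lex  "cat"
[1,3] PP\N  <  k=2
[0,3] PP  <  k=1
[3,4] (NP/N)\PP  lex  "with"
[4,5] N\(NP/N)  lex  "gave"
[3,5] N\PP  <B  k=4
[0,5] N  <  k=3
[5,6] (S/(PP\N))\N  lex  "sent"
[0,6] S/(PP\N)  <  k=5
[6,7] (PP\N)/N  lex  "slowly"
[7,8] N  lex  "ate"
[6,8] PP\N  >  k=7
[0,8] S  >  k=6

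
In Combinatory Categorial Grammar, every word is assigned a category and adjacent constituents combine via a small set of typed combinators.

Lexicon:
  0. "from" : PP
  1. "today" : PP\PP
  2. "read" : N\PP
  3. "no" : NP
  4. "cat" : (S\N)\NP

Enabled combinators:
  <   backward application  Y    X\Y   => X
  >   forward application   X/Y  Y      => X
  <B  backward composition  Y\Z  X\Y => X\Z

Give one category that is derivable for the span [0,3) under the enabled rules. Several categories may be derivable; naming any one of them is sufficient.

N

[0,5] S   <
  [0,3] N   <
    [0,1] "from" : PP
    [1,3] N\PP   <B
      [1,2] "today" : PP\PP
      [2,3] "read" : N\PP
  [3,5] S\N   <
    [3,4] "no" : NP
    [4,5] "cat" : (S\N)\NP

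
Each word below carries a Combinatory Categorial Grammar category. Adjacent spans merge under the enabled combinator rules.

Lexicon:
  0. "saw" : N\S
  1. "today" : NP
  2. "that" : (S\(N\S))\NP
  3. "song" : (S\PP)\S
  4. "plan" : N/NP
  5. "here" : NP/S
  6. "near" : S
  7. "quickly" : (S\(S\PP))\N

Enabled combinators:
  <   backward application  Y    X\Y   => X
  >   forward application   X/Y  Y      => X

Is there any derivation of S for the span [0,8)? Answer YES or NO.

[0,8] S   <
  [0,4] S\PP   <
    [0,3] S   <
      [0,1] "saw" : N\S
      [1,3] S\(N\S)   <
        [1,2] "today" : NP
        [2,3] "that" : (S\(N\S))\NP
    [3,4] "song" : (S\PP)\S
  [4,8] S\(S\PP)   <
    [4,7] N   >
      [4,5] "plan" : N/NP
      [5,7] NP   >
        [5,6] "here" : NP/S
        [6,7] "near" : S
    [7,8] "quickly" : (S\(S\PP))\N

YES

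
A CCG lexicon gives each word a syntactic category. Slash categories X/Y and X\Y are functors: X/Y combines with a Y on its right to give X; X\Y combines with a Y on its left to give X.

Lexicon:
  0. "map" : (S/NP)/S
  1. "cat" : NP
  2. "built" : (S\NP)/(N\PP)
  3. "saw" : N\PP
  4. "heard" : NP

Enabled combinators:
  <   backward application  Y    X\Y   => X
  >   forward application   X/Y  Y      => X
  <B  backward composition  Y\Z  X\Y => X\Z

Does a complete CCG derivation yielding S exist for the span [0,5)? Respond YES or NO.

YES

[0,5] S   >
  [0,4] S/NP   >
    [0,1] "map" : (S/NP)/S
    [1,4] S   <
      [1,2] "cat" : NP
      [2,4] S\NP   >
        [2,3] "built" : (S\NP)/(N\PP)
        [3,4] "saw" : N\PP
  [4,5] "heard" : NP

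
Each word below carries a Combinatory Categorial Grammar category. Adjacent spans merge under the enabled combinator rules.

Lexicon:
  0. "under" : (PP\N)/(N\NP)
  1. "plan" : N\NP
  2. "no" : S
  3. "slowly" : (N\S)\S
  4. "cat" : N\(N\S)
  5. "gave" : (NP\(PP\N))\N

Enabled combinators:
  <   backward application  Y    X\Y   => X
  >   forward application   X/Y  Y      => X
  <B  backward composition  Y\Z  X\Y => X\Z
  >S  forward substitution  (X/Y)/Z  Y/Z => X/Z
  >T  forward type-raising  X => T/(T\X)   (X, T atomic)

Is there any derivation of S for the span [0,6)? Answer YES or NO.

(PP\N)/(N\NP) N\NP S (N\S)\S N\(N\S) (NP\(PP\N))\N
CKY chart[0,6] = {N/(N\NP), NP, NP/(NP\NP), PP/(PP\NP), S/(S\NP)}; S ∉ chart

NO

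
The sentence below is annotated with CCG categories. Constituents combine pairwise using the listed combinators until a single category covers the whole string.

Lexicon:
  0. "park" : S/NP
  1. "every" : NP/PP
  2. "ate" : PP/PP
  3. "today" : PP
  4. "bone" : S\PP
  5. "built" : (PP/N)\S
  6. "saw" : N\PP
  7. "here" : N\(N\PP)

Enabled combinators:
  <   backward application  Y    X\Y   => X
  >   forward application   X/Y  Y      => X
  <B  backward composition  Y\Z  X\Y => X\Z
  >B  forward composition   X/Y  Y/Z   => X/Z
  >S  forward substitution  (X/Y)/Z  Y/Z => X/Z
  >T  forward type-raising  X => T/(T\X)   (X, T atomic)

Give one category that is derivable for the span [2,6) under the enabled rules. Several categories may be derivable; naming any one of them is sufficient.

PP/N

[0,8] S   >
  [0,2] S/PP   >B
    [0,1] "park" : S/NP
    [1,2] "every" : NP/PP
  [2,8] PP   >
    [2,6] PP/N   >B
      [2,3] "ate" : PP/PP
      [3,6] PP/N   <
        [3,5] S   <
          [3,4] "today" : PP
          [4,5] "bone" : S\PP
        [5,6] "built" : (PP/N)\S
    [6,8] N   <
      [6,7] "saw" : N\PP
      [7,8] "here" : N\(N\PP)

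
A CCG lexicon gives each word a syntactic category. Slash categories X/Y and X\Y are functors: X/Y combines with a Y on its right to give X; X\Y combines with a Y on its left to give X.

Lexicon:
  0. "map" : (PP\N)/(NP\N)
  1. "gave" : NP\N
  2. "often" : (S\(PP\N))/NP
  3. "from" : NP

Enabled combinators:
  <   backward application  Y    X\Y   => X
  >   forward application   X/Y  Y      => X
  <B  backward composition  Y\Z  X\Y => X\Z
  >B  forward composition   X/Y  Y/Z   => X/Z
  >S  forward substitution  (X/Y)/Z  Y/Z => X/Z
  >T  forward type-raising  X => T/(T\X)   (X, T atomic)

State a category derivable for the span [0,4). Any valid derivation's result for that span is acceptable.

S

[0,4] S   <
  [0,2] PP\N   >
    [0,1] "map" : (PP\N)/(NP\N)
    [1,2] "gave" : NP\N
  [2,4] S\(PP\N)   >
    [2,3] "often" : (S\(PP\N))/NP
    [3,4] "from" : NP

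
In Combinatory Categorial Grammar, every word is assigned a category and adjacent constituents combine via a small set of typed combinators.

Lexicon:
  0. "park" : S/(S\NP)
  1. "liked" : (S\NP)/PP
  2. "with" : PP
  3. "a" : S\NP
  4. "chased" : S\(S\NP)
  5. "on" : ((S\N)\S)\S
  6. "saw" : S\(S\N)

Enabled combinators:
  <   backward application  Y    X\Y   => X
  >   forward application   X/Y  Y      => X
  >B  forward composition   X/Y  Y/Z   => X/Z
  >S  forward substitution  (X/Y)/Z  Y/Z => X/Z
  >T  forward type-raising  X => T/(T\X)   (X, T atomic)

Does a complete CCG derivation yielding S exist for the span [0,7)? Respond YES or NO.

YES

[0,7] S   <
  [0,6] S\N   <
    [0,3] S   >
      [0,1] "park" : S/(S\NP)
      [1,3] S\NP   >
        [1,2] "liked" : (S\NP)/PP
        [2,3] "with" : PP
    [3,6] (S\N)\S   <
      [3,5] S   <
        [3,4] "a" : S\NP
        [4,5] "chased" : S\(S\NP)
      [5,6] "on" : ((S\N)\S)\S
  [6,7] "saw" : S\(S\N)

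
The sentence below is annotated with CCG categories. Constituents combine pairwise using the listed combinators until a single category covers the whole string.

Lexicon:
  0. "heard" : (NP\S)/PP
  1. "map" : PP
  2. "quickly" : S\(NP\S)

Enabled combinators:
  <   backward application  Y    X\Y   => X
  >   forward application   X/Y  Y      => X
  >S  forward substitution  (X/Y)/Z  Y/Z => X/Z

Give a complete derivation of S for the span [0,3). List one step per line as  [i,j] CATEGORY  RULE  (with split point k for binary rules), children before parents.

[0,1] (NP\S)/PP  lex  "heard"
[1,2] PP  lex  "map"
[0,2] NP\S  >  k=1
[2,3] S\(NP\S)  lex  "quickly"
[0,3] S  <  k=2

[0,3] S   <
  [0,2] NP\S   >
    [0,1] "heard" : (NP\S)/PP
    [1,2] "map" : PP
  [2,3] "quickly" : S\(NP\S)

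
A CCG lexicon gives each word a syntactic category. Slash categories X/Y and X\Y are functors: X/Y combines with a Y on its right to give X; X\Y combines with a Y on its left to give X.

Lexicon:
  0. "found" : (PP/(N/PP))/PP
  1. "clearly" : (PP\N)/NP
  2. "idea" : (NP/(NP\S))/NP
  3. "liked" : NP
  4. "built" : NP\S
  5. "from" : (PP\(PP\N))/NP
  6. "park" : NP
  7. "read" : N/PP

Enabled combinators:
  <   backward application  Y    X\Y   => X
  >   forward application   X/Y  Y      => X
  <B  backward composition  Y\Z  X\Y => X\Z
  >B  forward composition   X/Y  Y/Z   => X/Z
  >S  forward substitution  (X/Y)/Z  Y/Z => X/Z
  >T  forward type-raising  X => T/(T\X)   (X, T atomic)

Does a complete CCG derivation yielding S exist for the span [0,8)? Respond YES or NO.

(PP/(N/PP))/PP (PP\N)/NP (NP/(NP\S))/NP NP NP\S (PP\(PP\N))/NP NP N/PP
CKY chart[0,8] = {N/(N\PP), NP/(NP\PP), PP, PP/(PP\PP), S/(S\PP)}; S ∉ chart

NO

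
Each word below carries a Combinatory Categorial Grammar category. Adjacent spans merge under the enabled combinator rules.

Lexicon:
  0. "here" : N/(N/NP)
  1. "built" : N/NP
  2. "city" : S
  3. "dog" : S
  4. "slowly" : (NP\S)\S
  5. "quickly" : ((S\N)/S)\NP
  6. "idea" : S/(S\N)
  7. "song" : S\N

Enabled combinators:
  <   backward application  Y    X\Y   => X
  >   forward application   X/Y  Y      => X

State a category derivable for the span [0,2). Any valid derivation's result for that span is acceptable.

[0,8] S   <
  [0,2] N   >
    [0,1] "here" : N/(N/NP)
    [1,2] "built" : N/NP
  [2,8] S\N   >
    [2,6] (S\N)/S   <
      [2,5] NP   <
        [2,3] "city" : S
        [3,5] NP\S   <
          [3,4] "dog" : S
          [4,5] "slowly" : (NP\S)\S
      [5,6] "quickly" : ((S\N)/S)\NP
    [6,8] S   >
      [6,7] "idea" : S/(S\N)
      [7,8] "song" : S\N

N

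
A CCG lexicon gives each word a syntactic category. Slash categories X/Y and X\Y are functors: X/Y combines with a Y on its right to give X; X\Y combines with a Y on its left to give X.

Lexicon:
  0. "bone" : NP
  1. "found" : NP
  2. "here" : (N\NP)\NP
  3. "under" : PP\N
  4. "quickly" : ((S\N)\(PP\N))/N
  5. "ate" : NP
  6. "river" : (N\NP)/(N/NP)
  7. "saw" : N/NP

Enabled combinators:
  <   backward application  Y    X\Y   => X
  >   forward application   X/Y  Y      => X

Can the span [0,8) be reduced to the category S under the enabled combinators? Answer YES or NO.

[0,8] S   <
  [0,3] N   <
    [0,1] "bone" : NP
    [1,3] N\NP   <
      [1,2] "found" : NP
      [2,3] "here" : (N\NP)\NP
  [3,8] S\N   <
    [3,4] "under" : PP\N
    [4,8] (S\N)\(PP\N)   >
      [4,5] "quickly" : ((S\N)\(PP\N))/N
      [5,8] N   <
        [5,6] "ate" : NP
        [6,8] N\NP   >
          [6,7] "river" : (N\NP)/(N/NP)
          [7,8] "saw" : N/NP

YES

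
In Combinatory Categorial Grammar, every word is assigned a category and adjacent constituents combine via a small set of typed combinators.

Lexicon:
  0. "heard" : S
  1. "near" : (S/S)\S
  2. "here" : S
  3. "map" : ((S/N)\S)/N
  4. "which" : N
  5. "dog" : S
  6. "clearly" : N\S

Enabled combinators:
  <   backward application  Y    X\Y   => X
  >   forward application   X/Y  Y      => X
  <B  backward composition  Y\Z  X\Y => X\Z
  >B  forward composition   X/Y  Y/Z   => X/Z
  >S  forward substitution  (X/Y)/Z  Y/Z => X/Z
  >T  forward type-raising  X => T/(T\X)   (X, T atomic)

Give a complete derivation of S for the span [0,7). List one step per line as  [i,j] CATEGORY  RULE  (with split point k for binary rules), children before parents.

[0,7] S   >
  [0,5] S/N   >B
    [0,2] S/S   <
      [0,1] "heard" : S
      [1,2] "near" : (S/S)\S
    [2,5] S/N   <
      [2,3] "here" : S
      [3,5] (S/N)\S   >
        [3,4] "map" : ((S/N)\S)/N
        [4,5] "which" : N
  [5,7] N   <
    [5,6] "dog" : S
    [6,7] "clearly" : N\S

[0,1] S  lex  "heard"
[1,2] (S/S)\S  lex  "near"
[0,2] S/S  <  k=1
[2,3] S  lex  "here"
[3,4] ((S/N)\S)/N  lex  "map"
[4,5] N  lex  "which"
[3,5] (S/N)\S  >  k=4
[2,5] S/N  <  k=3
[0,5] S/N  >B  k=2
[5,6] S  lex  "dog"
[6,7] N\S  lex  "clearly"
[5,7] N  <  k=6
[0,7] S  >  k=5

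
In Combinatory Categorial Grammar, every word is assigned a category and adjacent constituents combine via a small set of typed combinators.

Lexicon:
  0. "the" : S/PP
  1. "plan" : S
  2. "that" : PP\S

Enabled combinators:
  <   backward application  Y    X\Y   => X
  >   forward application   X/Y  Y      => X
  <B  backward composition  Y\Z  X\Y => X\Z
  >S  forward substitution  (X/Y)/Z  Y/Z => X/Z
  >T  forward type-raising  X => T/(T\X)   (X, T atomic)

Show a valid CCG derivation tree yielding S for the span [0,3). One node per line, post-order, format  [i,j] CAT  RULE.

[0,3] S   >
  [0,1] "the" : S/PP
  [1,3] PP   >
    [1,2] PP/(PP\S)   >T
      [1,2] "plan" : S
    [2,3] "that" : PP\S

[0,1] S/PP  lex  "the"
[1,2] S  lex  "plan"
[1,2] PP/(PP\S)  >T
[2,3] PP\S  lex  "that"
[1,3] PP  >  k=2
[0,3] S  >  k=1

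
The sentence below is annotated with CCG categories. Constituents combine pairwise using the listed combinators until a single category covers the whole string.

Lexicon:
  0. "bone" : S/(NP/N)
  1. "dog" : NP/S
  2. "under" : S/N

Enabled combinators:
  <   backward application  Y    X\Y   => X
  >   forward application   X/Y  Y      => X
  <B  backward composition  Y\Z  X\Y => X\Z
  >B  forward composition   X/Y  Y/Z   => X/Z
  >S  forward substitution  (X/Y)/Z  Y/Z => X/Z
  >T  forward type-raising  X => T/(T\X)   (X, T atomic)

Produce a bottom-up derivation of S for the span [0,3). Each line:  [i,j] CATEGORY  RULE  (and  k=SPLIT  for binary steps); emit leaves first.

[0,1] S/(NP/N)  lex  "bone"
[1,2] NP/S  lex  "dog"
[2,3] S/N  lex  "under"
[1,3] NP/N  >B  k=2
[0,3] S  >  k=1

[0,3] S   >
  [0,1] "bone" : S/(NP/N)
  [1,3] NP/N   >B
    [1,2] "dog" : NP/S
    [2,3] "under" : S/N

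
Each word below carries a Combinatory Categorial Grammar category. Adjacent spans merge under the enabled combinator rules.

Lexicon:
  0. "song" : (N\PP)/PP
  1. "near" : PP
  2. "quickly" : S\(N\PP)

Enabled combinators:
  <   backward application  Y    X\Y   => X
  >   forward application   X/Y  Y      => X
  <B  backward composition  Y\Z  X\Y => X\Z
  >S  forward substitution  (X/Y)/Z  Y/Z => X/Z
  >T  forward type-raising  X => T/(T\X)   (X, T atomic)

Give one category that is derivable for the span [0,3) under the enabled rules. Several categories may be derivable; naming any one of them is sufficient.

S

[0,3] S   <
  [0,2] N\PP   >
    [0,1] "song" : (N\PP)/PP
    [1,2] "near" : PP
  [2,3] "quickly" : S\(N\PP)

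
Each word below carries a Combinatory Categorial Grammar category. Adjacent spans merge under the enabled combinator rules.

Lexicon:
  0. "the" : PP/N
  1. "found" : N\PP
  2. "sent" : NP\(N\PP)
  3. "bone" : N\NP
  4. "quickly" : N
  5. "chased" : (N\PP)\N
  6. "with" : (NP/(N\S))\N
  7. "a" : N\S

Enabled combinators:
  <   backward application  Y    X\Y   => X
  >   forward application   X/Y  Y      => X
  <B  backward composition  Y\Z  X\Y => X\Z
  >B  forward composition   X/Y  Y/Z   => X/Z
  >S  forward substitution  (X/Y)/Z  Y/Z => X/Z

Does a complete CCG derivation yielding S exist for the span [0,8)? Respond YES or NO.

NO

PP/N N\PP NP\(N\PP) N\NP N (N\PP)\N (NP/(N\S))\N N\S
CKY chart[0,8] = {NP}; S ∉ chart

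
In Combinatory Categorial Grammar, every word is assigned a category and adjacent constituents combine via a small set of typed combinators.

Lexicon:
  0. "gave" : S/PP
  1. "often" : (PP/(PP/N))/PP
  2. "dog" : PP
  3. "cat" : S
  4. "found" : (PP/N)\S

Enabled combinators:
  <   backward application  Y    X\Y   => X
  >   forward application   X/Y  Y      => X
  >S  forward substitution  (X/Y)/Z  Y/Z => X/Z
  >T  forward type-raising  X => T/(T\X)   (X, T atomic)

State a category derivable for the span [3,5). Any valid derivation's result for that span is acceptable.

PP/N

[0,5] S   >
  [0,1] "gave" : S/PP
  [1,5] PP   >
    [1,3] PP/(PP/N)   >
      [1,2] "often" : (PP/(PP/N))/PP
      [2,3] "dog" : PP
    [3,5] PP/N   <
      [3,4] "cat" : S
      [4,5] "found" : (PP/N)\S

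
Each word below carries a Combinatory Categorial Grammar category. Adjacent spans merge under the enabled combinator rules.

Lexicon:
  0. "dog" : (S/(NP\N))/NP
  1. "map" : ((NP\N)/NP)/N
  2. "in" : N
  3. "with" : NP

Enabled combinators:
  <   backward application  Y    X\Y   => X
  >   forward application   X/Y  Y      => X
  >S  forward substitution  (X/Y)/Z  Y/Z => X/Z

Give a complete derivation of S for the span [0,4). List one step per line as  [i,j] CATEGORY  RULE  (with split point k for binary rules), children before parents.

[0,4] S   >
  [0,3] S/NP   >S
    [0,1] "dog" : (S/(NP\N))/NP
    [1,3] (NP\N)/NP   >
      [1,2] "map" : ((NP\N)/NP)/N
      [2,3] "in" : N
  [3,4] "with" : NP

[0,1] (S/(NP\N))/NP  lex  "dog"
[1,2] ((NP\N)/NP)/N  lex  "map"
[2,3] N  lex  "in"
[1,3] (NP\N)/NP  >  k=2
[0,3] S/NP  >S  k=1
[3,4] NP  lex  "with"
[0,4] S  >  k=3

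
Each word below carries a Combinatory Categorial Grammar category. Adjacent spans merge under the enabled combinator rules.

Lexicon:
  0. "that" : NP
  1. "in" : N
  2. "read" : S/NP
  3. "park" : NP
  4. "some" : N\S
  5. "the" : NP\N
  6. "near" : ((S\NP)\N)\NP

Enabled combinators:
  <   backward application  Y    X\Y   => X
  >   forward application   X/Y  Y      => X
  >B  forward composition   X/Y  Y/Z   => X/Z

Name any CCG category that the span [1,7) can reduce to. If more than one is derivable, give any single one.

S\NP

[0,7] S   <
  [0,1] "that" : NP
  [1,7] S\NP   <
    [1,2] "in" : N
    [2,7] (S\NP)\N   <
      [2,6] NP   <
        [2,5] N   <
          [2,4] S   >
            [2,3] "read" : S/NP
            [3,4] "park" : NP
          [4,5] "some" : N\S
        [5,6] "the" : NP\N
      [6,7] "near" : ((S\NP)\N)\NP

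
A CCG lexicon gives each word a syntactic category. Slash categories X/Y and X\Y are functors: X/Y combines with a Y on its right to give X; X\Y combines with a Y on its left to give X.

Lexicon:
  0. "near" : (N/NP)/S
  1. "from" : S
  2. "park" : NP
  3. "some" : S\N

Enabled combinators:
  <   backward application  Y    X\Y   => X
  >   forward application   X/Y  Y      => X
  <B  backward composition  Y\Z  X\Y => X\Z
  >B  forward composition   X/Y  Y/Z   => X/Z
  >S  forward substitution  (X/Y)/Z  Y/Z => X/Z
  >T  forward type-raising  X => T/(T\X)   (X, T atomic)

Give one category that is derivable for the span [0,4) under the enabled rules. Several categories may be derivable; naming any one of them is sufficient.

S

[0,4] S   <
  [0,3] N   >
    [0,2] N/NP   >
      [0,1] "near" : (N/NP)/S
      [1,2] "from" : S
    [2,3] "park" : NP
  [3,4] "some" : S\N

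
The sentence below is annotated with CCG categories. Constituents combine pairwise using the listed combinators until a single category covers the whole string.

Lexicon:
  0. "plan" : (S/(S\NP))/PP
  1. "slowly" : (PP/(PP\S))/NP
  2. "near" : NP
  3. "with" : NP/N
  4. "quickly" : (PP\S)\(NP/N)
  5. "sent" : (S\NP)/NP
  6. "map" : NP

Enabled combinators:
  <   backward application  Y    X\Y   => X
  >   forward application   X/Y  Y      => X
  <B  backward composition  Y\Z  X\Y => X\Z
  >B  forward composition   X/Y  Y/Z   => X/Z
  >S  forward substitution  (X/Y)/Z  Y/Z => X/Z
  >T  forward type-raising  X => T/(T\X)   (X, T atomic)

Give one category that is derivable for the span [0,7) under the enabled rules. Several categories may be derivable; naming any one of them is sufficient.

[0,7] S   >
  [0,5] S/(S\NP)   >
    [0,1] "plan" : (S/(S\NP))/PP
    [1,5] PP   >
      [1,3] PP/(PP\S)   >
        [1,2] "slowly" : (PP/(PP\S))/NP
        [2,3] "near" : NP
      [3,5] PP\S   <
        [3,4] "with" : NP/N
        [4,5] "quickly" : (PP\S)\(NP/N)
  [5,7] S\NP   >
    [5,6] "sent" : (S\NP)/NP
    [6,7] "map" : NP

S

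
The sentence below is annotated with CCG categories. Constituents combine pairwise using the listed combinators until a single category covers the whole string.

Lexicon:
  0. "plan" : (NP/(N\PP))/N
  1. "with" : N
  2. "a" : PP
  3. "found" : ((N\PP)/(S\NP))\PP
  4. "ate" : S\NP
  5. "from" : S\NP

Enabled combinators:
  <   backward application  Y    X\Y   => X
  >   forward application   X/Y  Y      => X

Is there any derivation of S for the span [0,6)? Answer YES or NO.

YES

[0,6] S   <
  [0,5] NP   >
    [0,2] NP/(N\PP)   >
      [0,1] "plan" : (NP/(N\PP))/N
      [1,2] "with" : N
    [2,5] N\PP   >
      [2,4] (N\PP)/(S\NP)   <
        [2,3] "a" : PP
        [3,4] "found" : ((N\PP)/(S\NP))\PP
      [4,5] "ate" : S\NP
  [5,6] "from" : S\NP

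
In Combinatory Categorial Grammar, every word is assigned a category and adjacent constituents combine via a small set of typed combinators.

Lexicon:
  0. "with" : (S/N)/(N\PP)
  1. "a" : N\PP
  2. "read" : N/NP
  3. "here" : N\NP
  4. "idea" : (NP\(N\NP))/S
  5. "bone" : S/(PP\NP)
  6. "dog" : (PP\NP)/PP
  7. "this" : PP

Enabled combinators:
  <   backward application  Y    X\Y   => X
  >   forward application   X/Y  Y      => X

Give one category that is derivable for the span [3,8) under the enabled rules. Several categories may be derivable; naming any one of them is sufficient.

[0,8] S   >
  [0,2] S/N   >
    [0,1] "with" : (S/N)/(N\PP)
    [1,2] "a" : N\PP
  [2,8] N   >
    [2,3] "read" : N/NP
    [3,8] NP   <
      [3,4] "here" : N\NP
      [4,8] NP\(N\NP)   >
        [4,5] "idea" : (NP\(N\NP))/S
        [5,8] S   >
          [5,6] "bone" : S/(PP\NP)
          [6,8] PP\NP   >
            [6,7] "dog" : (PP\NP)/PP
            [7,8] "this" : PP

NP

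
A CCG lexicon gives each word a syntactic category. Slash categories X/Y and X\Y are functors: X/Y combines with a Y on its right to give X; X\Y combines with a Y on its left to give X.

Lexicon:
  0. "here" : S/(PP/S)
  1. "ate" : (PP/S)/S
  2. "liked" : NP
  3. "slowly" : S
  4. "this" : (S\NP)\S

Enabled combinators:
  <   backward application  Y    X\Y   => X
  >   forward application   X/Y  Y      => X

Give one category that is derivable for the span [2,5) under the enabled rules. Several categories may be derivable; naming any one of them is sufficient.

S

[0,5] S   >
  [0,1] "here" : S/(PP/S)
  [1,5] PP/S   >
    [1,2] "ate" : (PP/S)/S
    [2,5] S   <
      [2,3] "liked" : NP
      [3,5] S\NP   <
        [3,4] "slowly" : S
        [4,5] "this" : (S\NP)\S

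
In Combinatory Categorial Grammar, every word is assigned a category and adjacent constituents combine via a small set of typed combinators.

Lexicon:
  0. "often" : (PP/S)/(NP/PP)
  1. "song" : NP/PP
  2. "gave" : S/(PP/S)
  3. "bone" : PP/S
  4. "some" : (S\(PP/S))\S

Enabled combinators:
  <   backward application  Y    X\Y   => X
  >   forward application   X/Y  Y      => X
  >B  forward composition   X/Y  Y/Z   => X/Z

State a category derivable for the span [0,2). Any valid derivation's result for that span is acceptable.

[0,5] S   <
  [0,2] PP/S   >
    [0,1] "often" : (PP/S)/(NP/PP)
    [1,2] "song" : NP/PP
  [2,5] S\(PP/S)   <
    [2,4] S   >
      [2,3] "gave" : S/(PP/S)
      [3,4] "bone" : PP/S
    [4,5] "some" : (S\(PP/S))\S

PP/S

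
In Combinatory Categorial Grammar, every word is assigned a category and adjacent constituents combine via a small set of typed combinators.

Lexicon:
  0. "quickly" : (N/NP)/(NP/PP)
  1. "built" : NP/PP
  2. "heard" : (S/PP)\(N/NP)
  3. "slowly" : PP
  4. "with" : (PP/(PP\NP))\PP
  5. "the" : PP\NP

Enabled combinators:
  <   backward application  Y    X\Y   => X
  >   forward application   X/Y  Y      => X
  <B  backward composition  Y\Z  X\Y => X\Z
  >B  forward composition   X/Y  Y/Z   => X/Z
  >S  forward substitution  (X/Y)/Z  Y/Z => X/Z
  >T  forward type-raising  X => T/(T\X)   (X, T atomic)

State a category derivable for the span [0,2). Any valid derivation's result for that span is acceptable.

[0,6] S   >
  [0,3] S/PP   <
    [0,2] N/NP   >
      [0,1] "quickly" : (N/NP)/(NP/PP)
      [1,2] "built" : NP/PP
    [2,3] "heard" : (S/PP)\(N/NP)
  [3,6] PP   >
    [3,5] PP/(PP\NP)   <
      [3,4] "slowly" : PP
      [4,5] "with" : (PP/(PP\NP))\PP
    [5,6] "the" : PP\NP

N/NP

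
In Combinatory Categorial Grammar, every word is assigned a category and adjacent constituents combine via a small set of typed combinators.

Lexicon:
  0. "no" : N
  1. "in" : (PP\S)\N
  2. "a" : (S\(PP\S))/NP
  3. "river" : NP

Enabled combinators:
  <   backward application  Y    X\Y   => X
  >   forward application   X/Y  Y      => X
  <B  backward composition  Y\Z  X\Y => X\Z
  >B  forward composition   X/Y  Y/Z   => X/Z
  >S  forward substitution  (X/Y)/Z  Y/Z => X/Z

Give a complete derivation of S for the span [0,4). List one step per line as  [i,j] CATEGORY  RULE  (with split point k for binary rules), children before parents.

[0,4] S   <
  [0,2] PP\S   <
    [0,1] "no" : N
    [1,2] "in" : (PP\S)\N
  [2,4] S\(PP\S)   >
    [2,3] "a" : (S\(PP\S))/NP
    [3,4] "river" : NP

[0,1] N  lex  "no"
[1,2] (PP\S)\N  lex  "in"
[0,2] PP\S  <  k=1
[2,3] (S\(PP\S))/NP  lex  "a"
[3,4] NP  lex  "river"
[2,4] S\(PP\S)  >  k=3
[0,4] S  <  k=2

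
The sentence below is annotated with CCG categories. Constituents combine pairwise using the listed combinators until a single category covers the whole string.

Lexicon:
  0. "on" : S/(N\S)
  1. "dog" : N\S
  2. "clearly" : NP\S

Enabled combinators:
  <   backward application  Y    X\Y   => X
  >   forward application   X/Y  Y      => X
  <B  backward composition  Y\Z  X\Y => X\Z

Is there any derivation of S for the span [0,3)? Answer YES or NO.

S/(N\S) N\S NP\S
CKY chart[0,3] = {NP}; S ∉ chart

NO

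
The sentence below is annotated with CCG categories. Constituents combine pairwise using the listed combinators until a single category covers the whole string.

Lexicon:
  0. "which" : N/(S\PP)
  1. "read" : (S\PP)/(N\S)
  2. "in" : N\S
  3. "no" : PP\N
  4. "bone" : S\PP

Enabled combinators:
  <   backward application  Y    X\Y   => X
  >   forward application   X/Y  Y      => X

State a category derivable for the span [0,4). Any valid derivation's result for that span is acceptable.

[0,5] S   <
  [0,4] PP   <
    [0,3] N   >
      [0,1] "which" : N/(S\PP)
      [1,3] S\PP   >
        [1,2] "read" : (S\PP)/(N\S)
        [2,3] "in" : N\S
    [3,4] "no" : PP\N
  [4,5] "bone" : S\PP

PP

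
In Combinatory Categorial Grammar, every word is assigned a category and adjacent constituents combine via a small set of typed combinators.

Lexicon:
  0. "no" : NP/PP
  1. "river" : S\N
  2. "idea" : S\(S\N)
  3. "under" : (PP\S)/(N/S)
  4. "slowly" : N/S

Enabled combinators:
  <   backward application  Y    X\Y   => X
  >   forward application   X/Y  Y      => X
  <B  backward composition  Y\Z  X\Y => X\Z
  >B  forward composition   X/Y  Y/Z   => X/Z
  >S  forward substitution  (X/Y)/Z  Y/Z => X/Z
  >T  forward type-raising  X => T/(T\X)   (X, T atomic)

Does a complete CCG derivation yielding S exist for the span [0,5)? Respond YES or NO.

NP/PP S\N S\(S\N) (PP\S)/(N/S) N/S
CKY chart[0,5] = {N/(N\NP), NP, NP/(NP\NP), NP/(PP\PP), PP/(PP\NP), S/(S\NP)}; S ∉ chart

NO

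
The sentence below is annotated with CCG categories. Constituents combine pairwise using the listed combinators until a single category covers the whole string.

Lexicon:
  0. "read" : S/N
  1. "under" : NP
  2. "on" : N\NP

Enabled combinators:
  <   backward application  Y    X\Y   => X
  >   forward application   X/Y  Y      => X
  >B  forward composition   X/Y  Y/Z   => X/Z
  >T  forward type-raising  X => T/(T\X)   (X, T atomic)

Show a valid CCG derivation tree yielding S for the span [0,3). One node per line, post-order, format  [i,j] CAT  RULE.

[0,1] S/N  lex  "read"
[1,2] NP  lex  "under"
[2,3] N\NP  lex  "on"
[1,3] N  <  k=2
[0,3] S  >  k=1

[0,3] S   >
  [0,1] "read" : S/N
  [1,3] N   <
    [1,2] "under" : NP
    [2,3] "on" : N\NP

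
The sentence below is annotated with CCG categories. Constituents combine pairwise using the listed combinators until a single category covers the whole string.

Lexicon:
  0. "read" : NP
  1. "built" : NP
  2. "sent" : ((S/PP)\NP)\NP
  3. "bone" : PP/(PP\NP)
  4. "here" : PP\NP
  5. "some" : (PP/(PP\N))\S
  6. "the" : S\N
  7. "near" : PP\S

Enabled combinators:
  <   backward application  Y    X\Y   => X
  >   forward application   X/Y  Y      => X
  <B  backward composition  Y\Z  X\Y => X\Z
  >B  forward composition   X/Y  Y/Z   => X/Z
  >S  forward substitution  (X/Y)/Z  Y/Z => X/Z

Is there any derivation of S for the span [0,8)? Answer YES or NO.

NP NP ((S/PP)\NP)\NP PP/(PP\NP) PP\NP (PP/(PP\N))\S S\N PP\S
CKY chart[0,8] = {PP}; S ∉ chart

NO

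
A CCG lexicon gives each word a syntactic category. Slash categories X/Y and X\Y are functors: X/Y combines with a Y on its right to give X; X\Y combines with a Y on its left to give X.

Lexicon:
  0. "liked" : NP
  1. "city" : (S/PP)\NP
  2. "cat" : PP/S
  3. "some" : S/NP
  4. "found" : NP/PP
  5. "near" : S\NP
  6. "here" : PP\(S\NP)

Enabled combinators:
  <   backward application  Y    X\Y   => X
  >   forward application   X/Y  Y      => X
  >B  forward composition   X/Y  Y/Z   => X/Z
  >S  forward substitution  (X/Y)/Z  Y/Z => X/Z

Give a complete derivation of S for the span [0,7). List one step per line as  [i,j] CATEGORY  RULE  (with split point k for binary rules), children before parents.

[0,1] NP  lex  "liked"
[1,2] (S/PP)\NP  lex  "city"
[0,2] S/PP  <  k=1
[2,3] PP/S  lex  "cat"
[3,4] S/NP  lex  "some"
[4,5] NP/PP  lex  "found"
[5,6] S\NP  lex  "near"
[6,7] PP\(S\NP)  lex  "here"
[5,7] PP  <  k=6
[4,7] NP  >  k=5
[3,7] S  >  k=4
[2,7] PP  >  k=3
[0,7] S  >  k=2

[0,7] S   >
  [0,2] S/PP   <
    [0,1] "liked" : NP
    [1,2] "city" : (S/PP)\NP
  [2,7] PP   >
    [2,3] "cat" : PP/S
    [3,7] S   >
      [3,4] "some" : S/NP
      [4,7] NP   >
        [4,5] "found" : NP/PP
        [5,7] PP   <
          [5,6] "near" : S\NP
          [6,7] "here" : PP\(S\NP)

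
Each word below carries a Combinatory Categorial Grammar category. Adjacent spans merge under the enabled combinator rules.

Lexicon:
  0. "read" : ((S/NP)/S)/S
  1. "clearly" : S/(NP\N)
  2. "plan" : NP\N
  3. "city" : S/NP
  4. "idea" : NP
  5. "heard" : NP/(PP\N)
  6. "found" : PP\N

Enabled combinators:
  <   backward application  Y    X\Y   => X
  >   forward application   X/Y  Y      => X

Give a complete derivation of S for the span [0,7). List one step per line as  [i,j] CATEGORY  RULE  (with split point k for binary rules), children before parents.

[0,7] S   >
  [0,5] S/NP   >
    [0,3] (S/NP)/S   >
      [0,1] "read" : ((S/NP)/S)/S
      [1,3] S   >
        [1,2] "clearly" : S/(NP\N)
        [2,3] "plan" : NP\N
    [3,5] S   >
      [3,4] "city" : S/NP
      [4,5] "idea" : NP
  [5,7] NP   >
    [5,6] "heard" : NP/(PP\N)
    [6,7] "found" : PP\N

[0,1] ((S/NP)/S)/S  lex  "read"
[1,2] S/(NP\N)  lex  "clearly"
[2,3] NP\N  lex  "plan"
[1,3] S  >  k=2
[0,3] (S/NP)/S  >  k=1
[3,4] S/NP  lex  "city"
[4,5] NP  lex  "idea"
[3,5] S  >  k=4
[0,5] S/NP  >  k=3
[5,6] NP/(PP\N)  lex  "heard"
[6,7] PP\N  lex  "found"
[5,7] NP  >  k=6
[0,7] S  >  k=5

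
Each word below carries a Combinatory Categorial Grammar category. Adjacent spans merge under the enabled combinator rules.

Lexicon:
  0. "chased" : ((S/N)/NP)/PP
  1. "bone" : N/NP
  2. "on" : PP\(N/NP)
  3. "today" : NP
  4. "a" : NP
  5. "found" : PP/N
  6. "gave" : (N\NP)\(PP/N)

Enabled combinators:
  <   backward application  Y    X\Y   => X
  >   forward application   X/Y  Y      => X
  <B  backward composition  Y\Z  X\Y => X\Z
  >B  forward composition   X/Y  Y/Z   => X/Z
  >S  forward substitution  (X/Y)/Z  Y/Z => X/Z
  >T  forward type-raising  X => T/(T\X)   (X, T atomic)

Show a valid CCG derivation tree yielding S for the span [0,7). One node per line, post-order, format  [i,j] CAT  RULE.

[0,7] S   >
  [0,4] S/N   >
    [0,3] (S/N)/NP   >
      [0,1] "chased" : ((S/N)/NP)/PP
      [1,3] PP   <
        [1,2] "bone" : N/NP
        [2,3] "on" : PP\(N/NP)
    [3,4] "today" : NP
  [4,7] N   <
    [4,5] "a" : NP
    [5,7] N\NP   <
      [5,6] "found" : PP/N
      [6,7] "gave" : (N\NP)\(PP/N)

[0,1] ((S/N)/NP)/PP  lex  "chased"
[1,2] N/NP  lex  "bone"
[2,3] PP\(N/NP)  lex  "on"
[1,3] PP  <  k=2
[0,3] (S/N)/NP  >  k=1
[3,4] NP  lex  "today"
[0,4] S/N  >  k=3
[4,5] NP  lex  "a"
[5,6] PP/N  lex  "found"
[6,7] (N\NP)\(PP/N)  lex  "gave"
[5,7] N\NP  <  k=6
[4,7] N  <  k=5
[0,7] S  >  k=4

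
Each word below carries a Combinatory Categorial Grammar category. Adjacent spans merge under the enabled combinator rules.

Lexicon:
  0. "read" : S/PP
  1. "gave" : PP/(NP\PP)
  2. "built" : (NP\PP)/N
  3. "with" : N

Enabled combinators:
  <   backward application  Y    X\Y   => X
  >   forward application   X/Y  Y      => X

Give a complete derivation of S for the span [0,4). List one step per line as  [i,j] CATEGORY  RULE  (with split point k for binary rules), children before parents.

[0,1] S/PP  lex  "read"
[1,2] PP/(NP\PP)  lex  "gave"
[2,3] (NP\PP)/N  lex  "built"
[3,4] N  lex  "with"
[2,4] NP\PP  >  k=3
[1,4] PP  >  k=2
[0,4] S  >  k=1

[0,4] S   >
  [0,1] "read" : S/PP
  [1,4] PP   >
    [1,2] "gave" : PP/(NP\PP)
    [2,4] NP\PP   >
      [2,3] "built" : (NP\PP)/N
      [3,4] "with" : N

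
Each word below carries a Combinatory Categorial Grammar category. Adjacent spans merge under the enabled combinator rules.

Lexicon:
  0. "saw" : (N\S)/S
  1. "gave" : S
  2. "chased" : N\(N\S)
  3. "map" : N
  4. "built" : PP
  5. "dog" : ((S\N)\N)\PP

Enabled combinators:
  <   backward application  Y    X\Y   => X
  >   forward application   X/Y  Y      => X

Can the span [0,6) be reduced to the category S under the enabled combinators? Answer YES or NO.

YES

[0,6] S   <
  [0,3] N   <
    [0,2] N\S   >
      [0,1] "saw" : (N\S)/S
      [1,2] "gave" : S
    [2,3] "chased" : N\(N\S)
  [3,6] S\N   <
    [3,4] "map" : N
    [4,6] (S\N)\N   <
      [4,5] "built" : PP
      [5,6] "dog" : ((S\N)\N)\PP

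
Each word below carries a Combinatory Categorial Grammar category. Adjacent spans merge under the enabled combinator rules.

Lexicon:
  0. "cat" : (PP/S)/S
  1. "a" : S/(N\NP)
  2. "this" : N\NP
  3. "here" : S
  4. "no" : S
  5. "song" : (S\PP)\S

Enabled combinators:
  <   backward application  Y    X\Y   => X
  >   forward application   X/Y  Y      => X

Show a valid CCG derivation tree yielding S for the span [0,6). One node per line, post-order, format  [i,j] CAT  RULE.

[0,6] S   <
  [0,4] PP   >
    [0,3] PP/S   >
      [0,1] "cat" : (PP/S)/S
      [1,3] S   >
        [1,2] "a" : S/(N\NP)
        [2,3] "this" : N\NP
    [3,4] "here" : S
  [4,6] S\PP   <
    [4,5] "no" : S
    [5,6] "song" : (S\PP)\S

[0,1] (PP/S)/S  lex  "cat"
[1,2] S/(N\NP)  lex  "a"
[2,3] N\NP  lex  "this"
[1,3] S  >  k=2
[0,3] PP/S  >  k=1
[3,4] S  lex  "here"
[0,4] PP  >  k=3
[4,5] S  lex  "no"
[5,6] (S\PP)\S  lex  "song"
[4,6] S\PP  <  k=5
[0,6] S  <  k=4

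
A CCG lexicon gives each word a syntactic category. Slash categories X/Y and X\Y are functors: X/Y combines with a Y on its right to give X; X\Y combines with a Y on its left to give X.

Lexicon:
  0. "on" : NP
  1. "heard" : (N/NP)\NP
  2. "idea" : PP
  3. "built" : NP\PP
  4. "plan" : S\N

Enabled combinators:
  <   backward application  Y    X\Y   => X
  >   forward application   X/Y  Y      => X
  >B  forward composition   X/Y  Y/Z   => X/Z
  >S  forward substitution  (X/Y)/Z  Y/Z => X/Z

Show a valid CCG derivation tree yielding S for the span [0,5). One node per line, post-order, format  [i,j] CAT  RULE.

[0,1] NP  lex  "on"
[1,2] (N/NP)\NP  lex  "heard"
[0,2] N/NP  <  k=1
[2,3] PP  lex  "idea"
[3,4] NP\PP  lex  "built"
[2,4] NP  <  k=3
[0,4] N  >  k=2
[4,5] S\N  lex  "plan"
[0,5] S  <  k=4

[0,5] S   <
  [0,4] N   >
    [0,2] N/NP   <
      [0,1] "on" : NP
      [1,2] "heard" : (N/NP)\NP
    [2,4] NP   <
      [2,3] "idea" : PP
      [3,4] "built" : NP\PP
  [4,5] "plan" : S\N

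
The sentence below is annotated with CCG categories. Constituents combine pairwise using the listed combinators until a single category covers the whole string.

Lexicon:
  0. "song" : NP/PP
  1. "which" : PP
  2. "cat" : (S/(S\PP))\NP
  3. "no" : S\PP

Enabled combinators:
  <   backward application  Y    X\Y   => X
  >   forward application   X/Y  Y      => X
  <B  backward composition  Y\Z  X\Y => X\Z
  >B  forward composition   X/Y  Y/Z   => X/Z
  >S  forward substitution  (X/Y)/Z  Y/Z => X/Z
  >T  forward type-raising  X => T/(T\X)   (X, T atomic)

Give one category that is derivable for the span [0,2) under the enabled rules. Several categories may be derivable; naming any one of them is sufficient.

[0,4] S   >
  [0,3] S/(S\PP)   <
    [0,2] NP   >
      [0,1] "song" : NP/PP
      [1,2] "which" : PP
    [2,3] "cat" : (S/(S\PP))\NP
  [3,4] "no" : S\PP

NP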